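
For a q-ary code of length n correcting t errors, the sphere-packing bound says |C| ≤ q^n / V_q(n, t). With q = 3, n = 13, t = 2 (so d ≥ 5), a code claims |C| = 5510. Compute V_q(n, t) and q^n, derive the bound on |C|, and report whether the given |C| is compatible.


V_q(n, t) = 339, q^n = 1594323, Hamming bound = 4703, |C| = 5510 > bound (violated).

Step 1: Compute V_q(n, t) = Σ_{j=0}^2 C(n, j) (q−1)^j.
  j = 0: C(13,0)·(2)^0 = 1·1 = 1.
  j = 1: C(13,1)·(2)^1 = 13·2 = 26.
  j = 2: C(13,2)·(2)^2 = 78·4 = 312.
  V_q(n, t) = 1 + 26 + 312 = 339.
Step 2: q^n = 3^13 = 1594323.
Step 3: Hamming bound ⌊q^n / V_q(n,t)⌋ = ⌊1594323/339⌋ = 4703.
Step 4: Compare |C| = 5510 to 4703: violated.
The claimed |C| lies above the Hamming bound, so no 3-ary code of length 13 with d ≥ 5 can have 5510 codewords.


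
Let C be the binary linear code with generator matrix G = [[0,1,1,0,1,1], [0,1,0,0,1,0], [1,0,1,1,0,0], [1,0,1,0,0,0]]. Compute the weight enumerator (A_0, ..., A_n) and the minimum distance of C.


Weight distribution: A_0 = 1, A_1 = 1, A_2 = 4, A_3 = 4, A_4 = 3, A_5 = 3. Minimum distance d = 1.

Enumerate all 2^4 = 16 messages m ∈ F_2^4.
For each, compute codeword c = mG in F_2^6, then tally its weight.
  m = 0000 → c = 000000, weight = 0.
  m = 1000 → c = 011011, weight = 4.
  m = 0100 → c = 010010, weight = 2.
  m = 1100 → c = 001001, weight = 2.
  m = 0010 → c = 101100, weight = 3.
  m = 1010 → c = 110111, weight = 5.
  m = 0110 → c = 111110, weight = 5.
  m = 1110 → c = 100101, weight = 3.
  m = 0001 → c = 101000, weight = 2.
  m = 1001 → c = 110011, weight = 4.
  m = 0101 → c = 111010, weight = 4.
  m = 1101 → c = 100001, weight = 2.
  m = 0011 → c = 000100, weight = 1.
  m = 1011 → c = 011111, weight = 5.
  m = 0111 → c = 010110, weight = 3.
  m = 1111 → c = 001101, weight = 3.
Tally weights:
  weight 0: 1 codewords.
  weight 1: 1 codewords.
  weight 2: 4 codewords.
  weight 3: 4 codewords.
  weight 4: 3 codewords.
  weight 5: 3 codewords.
Minimum distance d = smallest w > 0 with A_w > 0 = 1.
Sanity: Σ A_w = 16 = 2^4 = 16 ✓.


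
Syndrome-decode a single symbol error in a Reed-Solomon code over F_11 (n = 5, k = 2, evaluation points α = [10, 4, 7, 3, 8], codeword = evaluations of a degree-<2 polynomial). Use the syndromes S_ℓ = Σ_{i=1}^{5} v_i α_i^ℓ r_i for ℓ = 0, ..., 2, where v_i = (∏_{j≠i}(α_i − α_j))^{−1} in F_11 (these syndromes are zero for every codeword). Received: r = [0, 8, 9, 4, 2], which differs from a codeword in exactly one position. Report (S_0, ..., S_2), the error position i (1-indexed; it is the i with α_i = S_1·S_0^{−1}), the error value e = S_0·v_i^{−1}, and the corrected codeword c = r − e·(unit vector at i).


S = (10, 1, 10), error at position 1, error magnitude e = 1, c = [10, 8, 9, 4, 2].

Step 1: column multipliers v_i = (∏_{j≠i}(α_i − α_j))^{−1} mod 11.
  i = 1 (α = 10): (10−4)(10−7)(10−3)(10−8) = 6·3·7·2 = 252 ≡ 10, so v_1 = 10^{−1} = 10 (mod 11).
  i = 2 (α = 4): (4−10)(4−7)(4−3)(4−8) = (−6)·(−3)·1·(−4) = −72 ≡ 5, so v_2 = 5^{−1} = 9 (mod 11).
  i = 3 (α = 7): (7−10)(7−4)(7−3)(7−8) = (−3)·3·4·(−1) = 36 ≡ 3, so v_3 = 3^{−1} = 4 (mod 11).
  i = 4 (α = 3): (3−10)(3−4)(3−7)(3−8) = (−7)·(−1)·(−4)·(−5) = 140 ≡ 8, so v_4 = 8^{−1} = 7 (mod 11).
  i = 5 (α = 8): (8−10)(8−4)(8−7)(8−3) = (−2)·4·1·5 = −40 ≡ 4, so v_5 = 4^{−1} = 3 (mod 11).
  v = [10, 9, 4, 7, 3].
Step 2: syndromes of r = [0, 8, 9, 4, 2] (all sums mod 11).
  S_0 = Σ v_i r_i = 10·0 + 9·8 + 4·9 + 7·4 + 3·2 = 142 ≡ 10.
  S_1 = Σ v_i α_i r_i = 10·10·0 + 9·4·8 + 4·7·9 + 7·3·4 + 3·8·2 = 672 ≡ 1.
  α_i^2 mod 11 = [1, 5, 5, 9, 9].
  S_2 = Σ v_i α_i^2 r_i = 10·1·0 + 9·5·8 + 4·5·9 + 7·9·4 + 3·9·2 = 846 ≡ 10.
  S = (10, 1, 10) ≠ 0, so r is not a codeword (an error is present).
Step 3: locate the error. For a single error e at position i, S_ℓ = v_i·e·α_i^ℓ, so α_err = S_1/S_0.
  S_0^{−1} = 10^{−1} = 10 (mod 11), so α_err = 1·10 = 10 ≡ 10 = α_1. Error position i = 1.
  Consistency check: S_2/S_1 = 10·1 = 10 ≡ 10 = α_err ✓ (single-error assumption holds).
Step 4: error magnitude e = S_0/v_1 = S_0·∏_{j≠1}(α_1 − α_j) = 10·10 = 100 ≡ 1 (mod 11).
Step 5: correct position 1: c_1 = r_1 − e = 0 − 1 ≡ 10 (mod 11). Hence c = [10, 8, 9, 4, 2].
  Check: interpolating c through the α_i gives m(x) = 3 + 4·x (degree < 2) with m(α_i) = c_i for every i, so c is indeed a codeword.


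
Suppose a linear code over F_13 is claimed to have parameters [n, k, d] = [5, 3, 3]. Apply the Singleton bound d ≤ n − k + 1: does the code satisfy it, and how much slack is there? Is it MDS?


Singleton RHS = n − k + 1 = 3, slack = 0, bound satisfied, MDS.

Singleton bound: d ≤ n − k + 1.
Here n = 5, k = 3, so n − k + 1 = 3.
Given d = 3, check d ≤ 3: YES.
Slack = (n − k + 1) − d = 0.
The code is MDS (slack = 0).
Description: the claimed parameters are [5, 3, 3]_13; such a code would be MDS (meets Singleton bound).


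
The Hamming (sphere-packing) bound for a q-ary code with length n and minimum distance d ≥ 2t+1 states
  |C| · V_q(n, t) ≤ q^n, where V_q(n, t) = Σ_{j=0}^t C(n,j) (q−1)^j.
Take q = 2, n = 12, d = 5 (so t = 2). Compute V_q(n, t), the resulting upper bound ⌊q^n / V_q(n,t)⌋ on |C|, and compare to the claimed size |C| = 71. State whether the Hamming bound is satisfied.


V_q(n, t) = 79, q^n = 4096, Hamming bound = 51, |C| = 71 > bound (violated).

Step 1: Compute V_q(n, t) = Σ_{j=0}^2 C(n, j) (q−1)^j.
  j = 0: C(12,0)·(1)^0 = 1·1 = 1.
  j = 1: C(12,1)·(1)^1 = 12·1 = 12.
  j = 2: C(12,2)·(1)^2 = 66·1 = 66.
  V_q(n, t) = 1 + 12 + 66 = 79.
Step 2: q^n = 2^12 = 4096.
Step 3: Hamming bound ⌊q^n / V_q(n,t)⌋ = ⌊4096/79⌋ = 51.
Step 4: Compare |C| = 71 to 51: violated.
The claimed |C| lies above the Hamming bound, so no 2-ary code of length 12 with d ≥ 5 can have 71 codewords.


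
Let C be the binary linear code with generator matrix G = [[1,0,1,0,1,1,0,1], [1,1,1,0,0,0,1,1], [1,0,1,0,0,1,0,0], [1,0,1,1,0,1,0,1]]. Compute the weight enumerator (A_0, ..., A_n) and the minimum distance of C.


Weight distribution: A_0 = 1, A_2 = 3, A_3 = 1, A_4 = 3, A_5 = 6, A_6 = 1, A_7 = 1. Minimum distance d = 2.

Enumerate all 2^4 = 16 messages m ∈ F_2^4.
For each, compute codeword c = mG in F_2^8, then tally its weight.
  m = 0000 → c = 00000000, weight = 0.
  m = 1000 → c = 10101101, weight = 5.
  m = 0100 → c = 11100011, weight = 5.
  m = 1100 → c = 01001110, weight = 4.
  m = 0010 → c = 10100100, weight = 3.
  m = 1010 → c = 00001001, weight = 2.
  m = 0110 → c = 01000111, weight = 4.
  m = 1110 → c = 11101010, weight = 5.
  m = 0001 → c = 10110101, weight = 5.
  m = 1001 → c = 00011000, weight = 2.
  m = 0101 → c = 01010110, weight = 4.
  m = 1101 → c = 11111011, weight = 7.
  m = 0011 → c = 00010001, weight = 2.
  m = 1011 → c = 10111100, weight = 5.
  m = 0111 → c = 11110010, weight = 5.
  m = 1111 → c = 01011111, weight = 6.
Tally weights:
  weight 0: 1 codewords.
  weight 2: 3 codewords.
  weight 3: 1 codewords.
  weight 4: 3 codewords.
  weight 5: 6 codewords.
  weight 6: 1 codewords.
  weight 7: 1 codewords.
Minimum distance d = smallest w > 0 with A_w > 0 = 2.
Sanity: Σ A_w = 16 = 2^4 = 16 ✓.


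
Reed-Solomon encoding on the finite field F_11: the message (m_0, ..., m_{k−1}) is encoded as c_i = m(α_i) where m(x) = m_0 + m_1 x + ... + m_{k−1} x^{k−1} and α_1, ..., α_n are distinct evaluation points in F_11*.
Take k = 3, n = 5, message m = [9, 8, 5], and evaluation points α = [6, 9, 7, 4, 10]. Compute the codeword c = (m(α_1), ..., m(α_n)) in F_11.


c = [6, 2, 2, 0, 6]

Message polynomial: m(x) = 9 + 8·x + 5·x^2 (mod 11).
For each evaluation point α_i, compute m(α_i) mod 11:
  α_1 = 6: Horner steps 5 → 5 → 6, so m(6) = 6.
  α_2 = 9: Horner steps 5 → 9 → 2, so m(9) = 2.
  α_3 = 7: Horner steps 5 → 10 → 2, so m(7) = 2.
  α_4 = 4: Horner steps 5 → 6 → 0, so m(4) = 0.
  α_5 = 10: Horner steps 5 → 3 → 6, so m(10) = 6.
Codeword c = [6, 2, 2, 0, 6] ∈ F_11^5.


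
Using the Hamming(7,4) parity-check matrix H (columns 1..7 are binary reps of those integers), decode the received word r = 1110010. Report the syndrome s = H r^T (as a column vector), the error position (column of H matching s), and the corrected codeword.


s = (1, 1, 0)^T, error position = 6, corrected codeword c = 1110000

Compute s = H r^T mod 2 one row at a time:
  s_1 = 0 + 0 + 1 + 0 = 1 ≡ 1 (mod 2).
  s_2 = 1 + 1 + 1 + 0 = 3 ≡ 1 (mod 2).
  s_3 = 1 + 1 + 0 + 0 = 2 ≡ 0 (mod 2).
s = (1, 1, 0)^T — this equals column 6 of H (binary 110), so error is at position 6.
Correct: flip bit 6 of r = 1110010 to get c = 1110000.


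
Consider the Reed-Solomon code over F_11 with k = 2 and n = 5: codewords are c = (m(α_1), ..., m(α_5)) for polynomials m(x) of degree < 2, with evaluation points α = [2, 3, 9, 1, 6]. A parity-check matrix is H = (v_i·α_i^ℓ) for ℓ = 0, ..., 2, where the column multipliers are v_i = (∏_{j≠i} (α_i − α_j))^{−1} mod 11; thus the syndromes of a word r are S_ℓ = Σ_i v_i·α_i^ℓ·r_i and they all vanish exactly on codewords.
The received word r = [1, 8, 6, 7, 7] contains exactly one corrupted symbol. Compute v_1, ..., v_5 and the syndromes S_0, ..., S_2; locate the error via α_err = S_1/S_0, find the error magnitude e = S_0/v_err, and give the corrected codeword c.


S = (8, 8, 8), error at position 4, error magnitude e = 2, c = [1, 8, 6, 5, 7].

Step 1: column multipliers v_i = (∏_{j≠i}(α_i − α_j))^{−1} mod 11.
  i = 1 (α = 2): (2−3)(2−9)(2−1)(2−6) = (−1)·(−7)·1·(−4) = −28 ≡ 5, so v_1 = 5^{−1} = 9 (mod 11).
  i = 2 (α = 3): (3−2)(3−9)(3−1)(3−6) = 1·(−6)·2·(−3) = 36 ≡ 3, so v_2 = 3^{−1} = 4 (mod 11).
  i = 3 (α = 9): (9−2)(9−3)(9−1)(9−6) = 7·6·8·3 = 1008 ≡ 7, so v_3 = 7^{−1} = 8 (mod 11).
  i = 4 (α = 1): (1−2)(1−3)(1−9)(1−6) = (−1)·(−2)·(−8)·(−5) = 80 ≡ 3, so v_4 = 3^{−1} = 4 (mod 11).
  i = 5 (α = 6): (6−2)(6−3)(6−9)(6−1) = 4·3·(−3)·5 = −180 ≡ 7, so v_5 = 7^{−1} = 8 (mod 11).
  v = [9, 4, 8, 4, 8].
Step 2: syndromes of r = [1, 8, 6, 7, 7] (all sums mod 11).
  S_0 = Σ v_i r_i = 9·1 + 4·8 + 8·6 + 4·7 + 8·7 = 173 ≡ 8.
  S_1 = Σ v_i α_i r_i = 9·2·1 + 4·3·8 + 8·9·6 + 4·1·7 + 8·6·7 = 910 ≡ 8.
  α_i^2 mod 11 = [4, 9, 4, 1, 3].
  S_2 = Σ v_i α_i^2 r_i = 9·4·1 + 4·9·8 + 8·4·6 + 4·1·7 + 8·3·7 = 712 ≡ 8.
  S = (8, 8, 8) ≠ 0, so r is not a codeword (an error is present).
Step 3: locate the error. For a single error e at position i, S_ℓ = v_i·e·α_i^ℓ, so α_err = S_1/S_0.
  S_0^{−1} = 8^{−1} = 7 (mod 11), so α_err = 8·7 = 56 ≡ 1 = α_4. Error position i = 4.
  Consistency check: S_2/S_1 = 8·7 = 56 ≡ 1 = α_err ✓ (single-error assumption holds).
Step 4: error magnitude e = S_0/v_4 = S_0·∏_{j≠4}(α_4 − α_j) = 8·3 = 24 ≡ 2 (mod 11).
Step 5: correct position 4: c_4 = r_4 − e = 7 − 2 ≡ 5 (mod 11). Hence c = [1, 8, 6, 5, 7].
  Check: interpolating c through the α_i gives m(x) = 9 + 7·x (degree < 2) with m(α_i) = c_i for every i, so c is indeed a codeword.


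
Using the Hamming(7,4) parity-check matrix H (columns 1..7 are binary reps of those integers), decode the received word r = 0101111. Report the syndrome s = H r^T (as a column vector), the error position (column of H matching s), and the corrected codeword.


s = (0, 1, 0)^T, error position = 2, corrected codeword c = 0001111

Compute s = H r^T mod 2 one row at a time:
  s_1 = 1 + 1 + 1 + 1 = 4 ≡ 0 (mod 2).
  s_2 = 1 + 0 + 1 + 1 = 3 ≡ 1 (mod 2).
  s_3 = 0 + 0 + 1 + 1 = 2 ≡ 0 (mod 2).
s = (0, 1, 0)^T — this equals column 2 of H (binary 010), so error is at position 2.
Correct: flip bit 2 of r = 0101111 to get c = 0001111.


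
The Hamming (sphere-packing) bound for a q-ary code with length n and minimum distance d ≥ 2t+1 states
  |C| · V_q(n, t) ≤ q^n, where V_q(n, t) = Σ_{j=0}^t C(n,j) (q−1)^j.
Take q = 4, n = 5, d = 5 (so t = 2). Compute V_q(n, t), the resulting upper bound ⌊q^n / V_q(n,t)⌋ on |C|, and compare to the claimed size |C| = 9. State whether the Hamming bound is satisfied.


V_q(n, t) = 106, q^n = 1024, Hamming bound = 9, |C| = 9 ≤ bound (satisfied).

Step 1: Compute V_q(n, t) = Σ_{j=0}^2 C(n, j) (q−1)^j.
  j = 0: C(5,0)·(3)^0 = 1·1 = 1.
  j = 1: C(5,1)·(3)^1 = 5·3 = 15.
  j = 2: C(5,2)·(3)^2 = 10·9 = 90.
  V_q(n, t) = 1 + 15 + 90 = 106.
Step 2: q^n = 4^5 = 1024.
Step 3: Hamming bound ⌊q^n / V_q(n,t)⌋ = ⌊1024/106⌋ = 9.
Step 4: Compare |C| = 9 to 9: satisfied.
The claimed |C| lies at the Hamming bound (tight).


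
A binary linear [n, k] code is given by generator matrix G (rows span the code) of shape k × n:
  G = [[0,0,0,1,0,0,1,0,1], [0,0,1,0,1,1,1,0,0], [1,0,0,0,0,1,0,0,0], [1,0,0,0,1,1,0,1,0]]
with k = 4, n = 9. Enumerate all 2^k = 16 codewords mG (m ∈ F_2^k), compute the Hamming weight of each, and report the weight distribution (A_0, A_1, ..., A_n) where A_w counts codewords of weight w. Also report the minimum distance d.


Weight distribution: A_0 = 1, A_2 = 2, A_3 = 1, A_4 = 5, A_5 = 6, A_7 = 1. Minimum distance d = 2.

Enumerate all 2^4 = 16 messages m ∈ F_2^4.
For each, compute codeword c = mG in F_2^9, then tally its weight.
  m = 0000 → c = 000000000, weight = 0.
  m = 1000 → c = 000100101, weight = 3.
  m = 0100 → c = 001011100, weight = 4.
  m = 1100 → c = 001111001, weight = 5.
  m = 0010 → c = 100001000, weight = 2.
  m = 1010 → c = 100101101, weight = 5.
  m = 0110 → c = 101010100, weight = 4.
  m = 1110 → c = 101110001, weight = 5.
  m = 0001 → c = 100011010, weight = 4.
  m = 1001 → c = 100111111, weight = 7.
  m = 0101 → c = 101000110, weight = 4.
  m = 1101 → c = 101100011, weight = 5.
  m = 0011 → c = 000010010, weight = 2.
  m = 1011 → c = 000110111, weight = 5.
  m = 0111 → c = 001001110, weight = 4.
  m = 1111 → c = 001101011, weight = 5.
Tally weights:
  weight 0: 1 codewords.
  weight 2: 2 codewords.
  weight 3: 1 codewords.
  weight 4: 5 codewords.
  weight 5: 6 codewords.
  weight 7: 1 codewords.
Minimum distance d = smallest w > 0 with A_w > 0 = 2.
Sanity: Σ A_w = 16 = 2^4 = 16 ✓.


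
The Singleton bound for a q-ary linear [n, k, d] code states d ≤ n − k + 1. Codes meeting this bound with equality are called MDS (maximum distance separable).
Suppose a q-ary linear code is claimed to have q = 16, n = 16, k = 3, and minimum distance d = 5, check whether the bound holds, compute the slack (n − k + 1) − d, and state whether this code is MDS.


Singleton RHS = n − k + 1 = 14, slack = 9, bound satisfied, not MDS.

Singleton bound: d ≤ n − k + 1.
Here n = 16, k = 3, so n − k + 1 = 14.
Given d = 5, check d ≤ 14: YES.
Slack = (n − k + 1) − d = 9.
The code is NOT MDS (slack = 9 > 0).
Description: the claimed parameters are [16, 3, 5]_16; such a code would be non-MDS.


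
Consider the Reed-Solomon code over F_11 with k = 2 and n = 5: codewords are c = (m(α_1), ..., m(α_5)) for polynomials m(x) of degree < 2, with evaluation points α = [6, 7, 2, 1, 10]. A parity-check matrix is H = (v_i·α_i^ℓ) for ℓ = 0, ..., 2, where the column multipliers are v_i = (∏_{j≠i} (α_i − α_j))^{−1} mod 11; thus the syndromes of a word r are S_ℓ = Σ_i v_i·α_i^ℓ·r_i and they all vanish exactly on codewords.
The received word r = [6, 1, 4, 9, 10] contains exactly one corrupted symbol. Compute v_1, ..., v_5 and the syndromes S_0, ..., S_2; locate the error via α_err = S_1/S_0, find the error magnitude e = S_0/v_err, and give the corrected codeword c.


S = (4, 7, 4), error at position 5, error magnitude e = 2, c = [6, 1, 4, 9, 8].

Step 1: column multipliers v_i = (∏_{j≠i}(α_i − α_j))^{−1} mod 11.
  i = 1 (α = 6): (6−7)(6−2)(6−1)(6−10) = (−1)·4·5·(−4) = 80 ≡ 3, so v_1 = 3^{−1} = 4 (mod 11).
  i = 2 (α = 7): (7−6)(7−2)(7−1)(7−10) = 1·5·6·(−3) = −90 ≡ 9, so v_2 = 9^{−1} = 5 (mod 11).
  i = 3 (α = 2): (2−6)(2−7)(2−1)(2−10) = (−4)·(−5)·1·(−8) = −160 ≡ 5, so v_3 = 5^{−1} = 9 (mod 11).
  i = 4 (α = 1): (1−6)(1−7)(1−2)(1−10) = (−5)·(−6)·(−1)·(−9) = 270 ≡ 6, so v_4 = 6^{−1} = 2 (mod 11).
  i = 5 (α = 10): (10−6)(10−7)(10−2)(10−1) = 4·3·8·9 = 864 ≡ 6, so v_5 = 6^{−1} = 2 (mod 11).
  v = [4, 5, 9, 2, 2].
Step 2: syndromes of r = [6, 1, 4, 9, 10] (all sums mod 11).
  S_0 = Σ v_i r_i = 4·6 + 5·1 + 9·4 + 2·9 + 2·10 = 103 ≡ 4.
  S_1 = Σ v_i α_i r_i = 4·6·6 + 5·7·1 + 9·2·4 + 2·1·9 + 2·10·10 = 469 ≡ 7.
  α_i^2 mod 11 = [3, 5, 4, 1, 1].
  S_2 = Σ v_i α_i^2 r_i = 4·3·6 + 5·5·1 + 9·4·4 + 2·1·9 + 2·1·10 = 279 ≡ 4.
  S = (4, 7, 4) ≠ 0, so r is not a codeword (an error is present).
Step 3: locate the error. For a single error e at position i, S_ℓ = v_i·e·α_i^ℓ, so α_err = S_1/S_0.
  S_0^{−1} = 4^{−1} = 3 (mod 11), so α_err = 7·3 = 21 ≡ 10 = α_5. Error position i = 5.
  Consistency check: S_2/S_1 = 4·8 = 32 ≡ 10 = α_err ✓ (single-error assumption holds).
Step 4: error magnitude e = S_0/v_5 = S_0·∏_{j≠5}(α_5 − α_j) = 4·6 = 24 ≡ 2 (mod 11).
Step 5: correct position 5: c_5 = r_5 − e = 10 − 2 ≡ 8 (mod 11). Hence c = [6, 1, 4, 9, 8].
  Check: interpolating c through the α_i gives m(x) = 3 + 6·x (degree < 2) with m(α_i) = c_i for every i, so c is indeed a codeword.


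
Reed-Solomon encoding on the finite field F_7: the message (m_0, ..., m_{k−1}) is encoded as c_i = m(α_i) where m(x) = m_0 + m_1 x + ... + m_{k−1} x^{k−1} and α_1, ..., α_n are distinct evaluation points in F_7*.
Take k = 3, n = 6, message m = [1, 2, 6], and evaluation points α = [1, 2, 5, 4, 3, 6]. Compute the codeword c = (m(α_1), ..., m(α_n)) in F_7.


c = [2, 1, 0, 0, 5, 5]

Message polynomial: m(x) = 1 + 2·x + 6·x^2 (mod 7).
For each evaluation point α_i, compute m(α_i) mod 7:
  α_1 = 1: Horner steps 6 → 1 → 2, so m(1) = 2.
  α_2 = 2: Horner steps 6 → 0 → 1, so m(2) = 1.
  α_3 = 5: Horner steps 6 → 4 → 0, so m(5) = 0.
  α_4 = 4: Horner steps 6 → 5 → 0, so m(4) = 0.
  α_5 = 3: Horner steps 6 → 6 → 5, so m(3) = 5.
  α_6 = 6: Horner steps 6 → 3 → 5, so m(6) = 5.
Codeword c = [2, 1, 0, 0, 5, 5] ∈ F_7^6.


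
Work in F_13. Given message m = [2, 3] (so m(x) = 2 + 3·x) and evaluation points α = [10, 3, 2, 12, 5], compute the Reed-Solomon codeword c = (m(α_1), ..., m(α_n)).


c = [6, 11, 8, 12, 4]

Message polynomial: m(x) = 2 + 3·x (mod 13).
For each evaluation point α_i, compute m(α_i) mod 13:
  α_1 = 10: Horner steps 3 → 6, so m(10) = 6.
  α_2 = 3: Horner steps 3 → 11, so m(3) = 11.
  α_3 = 2: Horner steps 3 → 8, so m(2) = 8.
  α_4 = 12: Horner steps 3 → 12, so m(12) = 12.
  α_5 = 5: Horner steps 3 → 4, so m(5) = 4.
Codeword c = [6, 11, 8, 12, 4] ∈ F_13^5.


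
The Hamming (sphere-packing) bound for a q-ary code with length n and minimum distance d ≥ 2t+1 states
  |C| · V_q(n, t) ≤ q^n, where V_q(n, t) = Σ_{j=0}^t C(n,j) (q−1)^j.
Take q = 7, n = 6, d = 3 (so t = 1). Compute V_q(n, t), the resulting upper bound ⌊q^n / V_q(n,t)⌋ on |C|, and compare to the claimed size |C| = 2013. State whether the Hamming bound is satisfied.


V_q(n, t) = 37, q^n = 117649, Hamming bound = 3179, |C| = 2013 ≤ bound (satisfied).

Step 1: Compute V_q(n, t) = Σ_{j=0}^1 C(n, j) (q−1)^j.
  j = 0: C(6,0)·(6)^0 = 1·1 = 1.
  j = 1: C(6,1)·(6)^1 = 6·6 = 36.
  V_q(n, t) = 1 + 36 = 37.
Step 2: q^n = 7^6 = 117649.
Step 3: Hamming bound ⌊q^n / V_q(n,t)⌋ = ⌊117649/37⌋ = 3179.
Step 4: Compare |C| = 2013 to 3179: satisfied.
The claimed |C| lies below the Hamming bound.


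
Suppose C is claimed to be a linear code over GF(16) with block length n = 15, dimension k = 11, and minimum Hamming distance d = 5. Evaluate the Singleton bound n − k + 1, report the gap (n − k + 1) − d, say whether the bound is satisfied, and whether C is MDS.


Singleton RHS = n − k + 1 = 5, slack = 0, bound satisfied, MDS.

Singleton bound: d ≤ n − k + 1.
Here n = 15, k = 11, so n − k + 1 = 5.
Given d = 5, check d ≤ 5: YES.
Slack = (n − k + 1) − d = 0.
The code is MDS (slack = 0).
Description: the claimed parameters are [15, 11, 5]_16; such a code would be MDS (meets Singleton bound).


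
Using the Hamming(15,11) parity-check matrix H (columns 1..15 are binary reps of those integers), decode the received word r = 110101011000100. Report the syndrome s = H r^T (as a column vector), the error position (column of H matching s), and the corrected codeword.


s = (1, 1, 0, 1)^T, error position = 13, corrected codeword c = 110101011000000

Compute s = H r^T mod 2 one row at a time:
  s_1 = 1 + 1 + 0 + 0 + 0 + 1 + 0 + 0 = 3 ≡ 1 (mod 2).
  s_2 = 1 + 0 + 1 + 0 + 0 + 1 + 0 + 0 = 3 ≡ 1 (mod 2).
  s_3 = 1 + 0 + 1 + 0 + 0 + 0 + 0 + 0 = 2 ≡ 0 (mod 2).
  s_4 = 1 + 0 + 0 + 0 + 1 + 0 + 1 + 0 = 3 ≡ 1 (mod 2).
s = (1, 1, 0, 1)^T — this equals column 13 of H (binary 1101), so error is at position 13.
Correct: flip bit 13 of r = 110101011000100 to get c = 110101011000000.


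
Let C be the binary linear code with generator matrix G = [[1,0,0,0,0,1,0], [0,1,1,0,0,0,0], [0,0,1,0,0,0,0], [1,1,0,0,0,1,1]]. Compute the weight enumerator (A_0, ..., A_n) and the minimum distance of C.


Weight distribution: A_0 = 1, A_1 = 3, A_2 = 4, A_3 = 4, A_4 = 3, A_5 = 1. Minimum distance d = 1.

Enumerate all 2^4 = 16 messages m ∈ F_2^4.
For each, compute codeword c = mG in F_2^7, then tally its weight.
  m = 0000 → c = 0000000, weight = 0.
  m = 1000 → c = 1000010, weight = 2.
  m = 0100 → c = 0110000, weight = 2.
  m = 1100 → c = 1110010, weight = 4.
  m = 0010 → c = 0010000, weight = 1.
  m = 1010 → c = 1010010, weight = 3.
  m = 0110 → c = 0100000, weight = 1.
  m = 1110 → c = 1100010, weight = 3.
  m = 0001 → c = 1100011, weight = 4.
  m = 1001 → c = 0100001, weight = 2.
  m = 0101 → c = 1010011, weight = 4.
  m = 1101 → c = 0010001, weight = 2.
  m = 0011 → c = 1110011, weight = 5.
  m = 1011 → c = 0110001, weight = 3.
  m = 0111 → c = 1000011, weight = 3.
  m = 1111 → c = 0000001, weight = 1.
Tally weights:
  weight 0: 1 codewords.
  weight 1: 3 codewords.
  weight 2: 4 codewords.
  weight 3: 4 codewords.
  weight 4: 3 codewords.
  weight 5: 1 codewords.
Minimum distance d = smallest w > 0 with A_w > 0 = 1.
Sanity: Σ A_w = 16 = 2^4 = 16 ✓.


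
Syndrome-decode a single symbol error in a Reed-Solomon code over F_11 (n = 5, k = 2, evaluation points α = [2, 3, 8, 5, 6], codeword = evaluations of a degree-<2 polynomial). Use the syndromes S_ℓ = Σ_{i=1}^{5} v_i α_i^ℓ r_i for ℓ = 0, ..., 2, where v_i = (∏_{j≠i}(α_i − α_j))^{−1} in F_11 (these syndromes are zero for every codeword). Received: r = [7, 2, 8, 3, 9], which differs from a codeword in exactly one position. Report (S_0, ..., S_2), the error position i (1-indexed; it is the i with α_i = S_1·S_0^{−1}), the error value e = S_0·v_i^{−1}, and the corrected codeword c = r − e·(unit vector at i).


S = (5, 7, 1), error at position 3, error magnitude e = 9, c = [7, 2, 10, 3, 9].

Step 1: column multipliers v_i = (∏_{j≠i}(α_i − α_j))^{−1} mod 11.
  i = 1 (α = 2): (2−3)(2−8)(2−5)(2−6) = (−1)·(−6)·(−3)·(−4) = 72 ≡ 6, so v_1 = 6^{−1} = 2 (mod 11).
  i = 2 (α = 3): (3−2)(3−8)(3−5)(3−6) = 1·(−5)·(−2)·(−3) = −30 ≡ 3, so v_2 = 3^{−1} = 4 (mod 11).
  i = 3 (α = 8): (8−2)(8−3)(8−5)(8−6) = 6·5·3·2 = 180 ≡ 4, so v_3 = 4^{−1} = 3 (mod 11).
  i = 4 (α = 5): (5−2)(5−3)(5−8)(5−6) = 3·2·(−3)·(−1) = 18 ≡ 7, so v_4 = 7^{−1} = 8 (mod 11).
  i = 5 (α = 6): (6−2)(6−3)(6−8)(6−5) = 4·3·(−2)·1 = −24 ≡ 9, so v_5 = 9^{−1} = 5 (mod 11).
  v = [2, 4, 3, 8, 5].
Step 2: syndromes of r = [7, 2, 8, 3, 9] (all sums mod 11).
  S_0 = Σ v_i r_i = 2·7 + 4·2 + 3·8 + 8·3 + 5·9 = 115 ≡ 5.
  S_1 = Σ v_i α_i r_i = 2·2·7 + 4·3·2 + 3·8·8 + 8·5·3 + 5·6·9 = 634 ≡ 7.
  α_i^2 mod 11 = [4, 9, 9, 3, 3].
  S_2 = Σ v_i α_i^2 r_i = 2·4·7 + 4·9·2 + 3·9·8 + 8·3·3 + 5·3·9 = 551 ≡ 1.
  S = (5, 7, 1) ≠ 0, so r is not a codeword (an error is present).
Step 3: locate the error. For a single error e at position i, S_ℓ = v_i·e·α_i^ℓ, so α_err = S_1/S_0.
  S_0^{−1} = 5^{−1} = 9 (mod 11), so α_err = 7·9 = 63 ≡ 8 = α_3. Error position i = 3.
  Consistency check: S_2/S_1 = 1·8 = 8 ≡ 8 = α_err ✓ (single-error assumption holds).
Step 4: error magnitude e = S_0/v_3 = S_0·∏_{j≠3}(α_3 − α_j) = 5·4 = 20 ≡ 9 (mod 11).
Step 5: correct position 3: c_3 = r_3 − e = 8 − 9 ≡ 10 (mod 11). Hence c = [7, 2, 10, 3, 9].
  Check: interpolating c through the α_i gives m(x) = 6 + 6·x (degree < 2) with m(α_i) = c_i for every i, so c is indeed a codeword.


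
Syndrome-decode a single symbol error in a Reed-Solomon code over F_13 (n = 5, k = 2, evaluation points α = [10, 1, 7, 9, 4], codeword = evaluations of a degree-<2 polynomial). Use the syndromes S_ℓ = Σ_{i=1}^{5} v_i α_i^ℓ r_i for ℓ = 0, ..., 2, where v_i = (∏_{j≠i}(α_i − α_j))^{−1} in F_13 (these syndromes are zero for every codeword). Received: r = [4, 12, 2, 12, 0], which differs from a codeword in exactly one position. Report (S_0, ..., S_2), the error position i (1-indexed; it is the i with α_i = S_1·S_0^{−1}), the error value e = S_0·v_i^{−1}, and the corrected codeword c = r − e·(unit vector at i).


S = (3, 3, 3), error at position 2, error magnitude e = 1, c = [4, 11, 2, 12, 0].

Step 1: column multipliers v_i = (∏_{j≠i}(α_i − α_j))^{−1} mod 13.
  i = 1 (α = 10): (10−1)(10−7)(10−9)(10−4) = 9·3·1·6 = 162 ≡ 6, so v_1 = 6^{−1} = 11 (mod 13).
  i = 2 (α = 1): (1−10)(1−7)(1−9)(1−4) = (−9)·(−6)·(−8)·(−3) = 1296 ≡ 9, so v_2 = 9^{−1} = 3 (mod 13).
  i = 3 (α = 7): (7−10)(7−1)(7−9)(7−4) = (−3)·6·(−2)·3 = 108 ≡ 4, so v_3 = 4^{−1} = 10 (mod 13).
  i = 4 (α = 9): (9−10)(9−1)(9−7)(9−4) = (−1)·8·2·5 = −80 ≡ 11, so v_4 = 11^{−1} = 6 (mod 13).
  i = 5 (α = 4): (4−10)(4−1)(4−7)(4−9) = (−6)·3·(−3)·(−5) = −270 ≡ 3, so v_5 = 3^{−1} = 9 (mod 13).
  v = [11, 3, 10, 6, 9].
Step 2: syndromes of r = [4, 12, 2, 12, 0] (all sums mod 13).
  S_0 = Σ v_i r_i = 11·4 + 3·12 + 10·2 + 6·12 + 9·0 = 172 ≡ 3.
  S_1 = Σ v_i α_i r_i = 11·10·4 + 3·1·12 + 10·7·2 + 6·9·12 + 9·4·0 = 1264 ≡ 3.
  α_i^2 mod 13 = [9, 1, 10, 3, 3].
  S_2 = Σ v_i α_i^2 r_i = 11·9·4 + 3·1·12 + 10·10·2 + 6·3·12 + 9·3·0 = 848 ≡ 3.
  S = (3, 3, 3) ≠ 0, so r is not a codeword (an error is present).
Step 3: locate the error. For a single error e at position i, S_ℓ = v_i·e·α_i^ℓ, so α_err = S_1/S_0.
  S_0^{−1} = 3^{−1} = 9 (mod 13), so α_err = 3·9 = 27 ≡ 1 = α_2. Error position i = 2.
  Consistency check: S_2/S_1 = 3·9 = 27 ≡ 1 = α_err ✓ (single-error assumption holds).
Step 4: error magnitude e = S_0/v_2 = S_0·∏_{j≠2}(α_2 − α_j) = 3·9 = 27 ≡ 1 (mod 13).
Step 5: correct position 2: c_2 = r_2 − e = 12 − 1 ≡ 11 (mod 13). Hence c = [4, 11, 2, 12, 0].
  Check: interpolating c through the α_i gives m(x) = 6 + 5·x (degree < 2) with m(α_i) = c_i for every i, so c is indeed a codeword.


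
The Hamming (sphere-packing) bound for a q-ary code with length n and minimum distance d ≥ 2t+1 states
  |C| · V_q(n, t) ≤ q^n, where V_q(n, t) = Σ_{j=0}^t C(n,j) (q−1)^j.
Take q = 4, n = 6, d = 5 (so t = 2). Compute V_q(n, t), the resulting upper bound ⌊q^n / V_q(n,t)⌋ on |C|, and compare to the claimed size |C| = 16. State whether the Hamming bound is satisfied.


V_q(n, t) = 154, q^n = 4096, Hamming bound = 26, |C| = 16 ≤ bound (satisfied).

Step 1: Compute V_q(n, t) = Σ_{j=0}^2 C(n, j) (q−1)^j.
  j = 0: C(6,0)·(3)^0 = 1·1 = 1.
  j = 1: C(6,1)·(3)^1 = 6·3 = 18.
  j = 2: C(6,2)·(3)^2 = 15·9 = 135.
  V_q(n, t) = 1 + 18 + 135 = 154.
Step 2: q^n = 4^6 = 4096.
Step 3: Hamming bound ⌊q^n / V_q(n,t)⌋ = ⌊4096/154⌋ = 26.
Step 4: Compare |C| = 16 to 26: satisfied.
The claimed |C| lies below the Hamming bound.


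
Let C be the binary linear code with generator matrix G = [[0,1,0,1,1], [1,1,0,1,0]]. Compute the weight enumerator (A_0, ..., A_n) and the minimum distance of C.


Weight distribution: A_0 = 1, A_2 = 1, A_3 = 2. Minimum distance d = 2.

Enumerate all 2^2 = 4 messages m ∈ F_2^2.
For each, compute codeword c = mG in F_2^5, then tally its weight.
  m = 00 → c = 00000, weight = 0.
  m = 10 → c = 01011, weight = 3.
  m = 01 → c = 11010, weight = 3.
  m = 11 → c = 10001, weight = 2.
Tally weights:
  weight 0: 1 codewords.
  weight 2: 1 codewords.
  weight 3: 2 codewords.
Minimum distance d = smallest w > 0 with A_w > 0 = 2.
Sanity: Σ A_w = 4 = 2^2 = 4 ✓.


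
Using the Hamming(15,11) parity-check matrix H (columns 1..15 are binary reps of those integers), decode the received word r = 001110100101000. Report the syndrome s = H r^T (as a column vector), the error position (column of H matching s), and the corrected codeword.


s = (0, 0, 1, 1)^T, error position = 3, corrected codeword c = 000110100101000

Compute s = H r^T mod 2 one row at a time:
  s_1 = 0 + 0 + 1 + 0 + 1 + 0 + 0 + 0 = 2 ≡ 0 (mod 2).
  s_2 = 1 + 1 + 0 + 1 + 1 + 0 + 0 + 0 = 4 ≡ 0 (mod 2).
  s_3 = 0 + 1 + 0 + 1 + 1 + 0 + 0 + 0 = 3 ≡ 1 (mod 2).
  s_4 = 0 + 1 + 1 + 1 + 0 + 0 + 0 + 0 = 3 ≡ 1 (mod 2).
s = (0, 0, 1, 1)^T — this equals column 3 of H (binary 0011), so error is at position 3.
Correct: flip bit 3 of r = 001110100101000 to get c = 000110100101000.


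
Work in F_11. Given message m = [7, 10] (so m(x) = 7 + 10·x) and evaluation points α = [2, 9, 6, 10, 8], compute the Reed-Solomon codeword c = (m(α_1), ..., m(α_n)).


c = [5, 9, 1, 8, 10]

Message polynomial: m(x) = 7 + 10·x (mod 11).
For each evaluation point α_i, compute m(α_i) mod 11:
  α_1 = 2: Horner steps 10 → 5, so m(2) = 5.
  α_2 = 9: Horner steps 10 → 9, so m(9) = 9.
  α_3 = 6: Horner steps 10 → 1, so m(6) = 1.
  α_4 = 10: Horner steps 10 → 8, so m(10) = 8.
  α_5 = 8: Horner steps 10 → 10, so m(8) = 10.
Codeword c = [5, 9, 1, 8, 10] ∈ F_11^5.


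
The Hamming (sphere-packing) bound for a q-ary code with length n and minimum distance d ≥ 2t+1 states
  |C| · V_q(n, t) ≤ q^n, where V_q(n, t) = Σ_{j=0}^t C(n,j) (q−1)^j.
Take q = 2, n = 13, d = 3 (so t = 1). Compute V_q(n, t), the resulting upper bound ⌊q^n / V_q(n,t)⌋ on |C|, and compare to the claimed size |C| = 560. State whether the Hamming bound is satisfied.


V_q(n, t) = 14, q^n = 8192, Hamming bound = 585, |C| = 560 ≤ bound (satisfied).

Step 1: Compute V_q(n, t) = Σ_{j=0}^1 C(n, j) (q−1)^j.
  j = 0: C(13,0)·(1)^0 = 1·1 = 1.
  j = 1: C(13,1)·(1)^1 = 13·1 = 13.
  V_q(n, t) = 1 + 13 = 14.
Step 2: q^n = 2^13 = 8192.
Step 3: Hamming bound ⌊q^n / V_q(n,t)⌋ = ⌊8192/14⌋ = 585.
Step 4: Compare |C| = 560 to 585: satisfied.
The claimed |C| lies below the Hamming bound.


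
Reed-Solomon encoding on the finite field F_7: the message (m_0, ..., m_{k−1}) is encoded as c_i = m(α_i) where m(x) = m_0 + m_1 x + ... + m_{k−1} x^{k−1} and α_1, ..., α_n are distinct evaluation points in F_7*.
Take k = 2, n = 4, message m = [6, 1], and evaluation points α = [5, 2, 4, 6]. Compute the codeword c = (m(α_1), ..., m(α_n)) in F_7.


c = [4, 1, 3, 5]

Message polynomial: m(x) = 6 + 1·x (mod 7).
For each evaluation point α_i, compute m(α_i) mod 7:
  α_1 = 5: Horner steps 1 → 4, so m(5) = 4.
  α_2 = 2: Horner steps 1 → 1, so m(2) = 1.
  α_3 = 4: Horner steps 1 → 3, so m(4) = 3.
  α_4 = 6: Horner steps 1 → 5, so m(6) = 5.
Codeword c = [4, 1, 3, 5] ∈ F_7^4.


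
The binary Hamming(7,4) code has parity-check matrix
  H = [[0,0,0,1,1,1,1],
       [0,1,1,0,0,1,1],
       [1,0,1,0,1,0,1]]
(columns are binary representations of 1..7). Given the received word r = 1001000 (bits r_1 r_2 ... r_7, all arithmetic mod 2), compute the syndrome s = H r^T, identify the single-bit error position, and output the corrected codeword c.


s = (1, 0, 1)^T, error position = 5, corrected codeword c = 1001100

Compute s = H r^T mod 2 one row at a time:
  s_1 = 1 + 0 + 0 + 0 = 1 ≡ 1 (mod 2).
  s_2 = 0 + 0 + 0 + 0 = 0 ≡ 0 (mod 2).
  s_3 = 1 + 0 + 0 + 0 = 1 ≡ 1 (mod 2).
s = (1, 0, 1)^T — this equals column 5 of H (binary 101), so error is at position 5.
Correct: flip bit 5 of r = 1001000 to get c = 1001100.


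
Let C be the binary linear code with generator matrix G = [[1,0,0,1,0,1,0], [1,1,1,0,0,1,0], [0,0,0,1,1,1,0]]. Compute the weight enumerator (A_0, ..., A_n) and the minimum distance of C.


Weight distribution: A_0 = 1, A_2 = 1, A_3 = 3, A_4 = 2, A_5 = 1. Minimum distance d = 2.

Enumerate all 2^3 = 8 messages m ∈ F_2^3.
For each, compute codeword c = mG in F_2^7, then tally its weight.
  m = 000 → c = 0000000, weight = 0.
  m = 100 → c = 1001010, weight = 3.
  m = 010 → c = 1110010, weight = 4.
  m = 110 → c = 0111000, weight = 3.
  m = 001 → c = 0001110, weight = 3.
  m = 101 → c = 1000100, weight = 2.
  m = 011 → c = 1111100, weight = 5.
  m = 111 → c = 0110110, weight = 4.
Tally weights:
  weight 0: 1 codewords.
  weight 2: 1 codewords.
  weight 3: 3 codewords.
  weight 4: 2 codewords.
  weight 5: 1 codewords.
Minimum distance d = smallest w > 0 with A_w > 0 = 2.
Sanity: Σ A_w = 8 = 2^3 = 8 ✓.


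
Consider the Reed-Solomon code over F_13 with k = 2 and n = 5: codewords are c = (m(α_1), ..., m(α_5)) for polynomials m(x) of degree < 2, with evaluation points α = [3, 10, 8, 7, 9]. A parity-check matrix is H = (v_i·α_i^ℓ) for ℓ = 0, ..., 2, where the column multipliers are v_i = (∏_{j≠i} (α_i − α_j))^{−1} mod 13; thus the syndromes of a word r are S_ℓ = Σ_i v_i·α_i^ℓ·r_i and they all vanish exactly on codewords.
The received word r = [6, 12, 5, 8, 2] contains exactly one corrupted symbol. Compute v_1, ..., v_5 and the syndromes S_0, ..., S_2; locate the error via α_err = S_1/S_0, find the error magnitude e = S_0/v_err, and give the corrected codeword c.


S = (8, 11, 7), error at position 1, error magnitude e = 12, c = [7, 12, 5, 8, 2].

Step 1: column multipliers v_i = (∏_{j≠i}(α_i − α_j))^{−1} mod 13.
  i = 1 (α = 3): (3−10)(3−8)(3−7)(3−9) = (−7)·(−5)·(−4)·(−6) = 840 ≡ 8, so v_1 = 8^{−1} = 5 (mod 13).
  i = 2 (α = 10): (10−3)(10−8)(10−7)(10−9) = 7·2·3·1 = 42 ≡ 3, so v_2 = 3^{−1} = 9 (mod 13).
  i = 3 (α = 8): (8−3)(8−10)(8−7)(8−9) = 5·(−2)·1·(−1) = 10 ≡ 10, so v_3 = 10^{−1} = 4 (mod 13).
  i = 4 (α = 7): (7−3)(7−10)(7−8)(7−9) = 4·(−3)·(−1)·(−2) = −24 ≡ 2, so v_4 = 2^{−1} = 7 (mod 13).
  i = 5 (α = 9): (9−3)(9−10)(9−8)(9−7) = 6·(−1)·1·2 = −12 ≡ 1, so v_5 = 1^{−1} = 1 (mod 13).
  v = [5, 9, 4, 7, 1].
Step 2: syndromes of r = [6, 12, 5, 8, 2] (all sums mod 13).
  S_0 = Σ v_i r_i = 5·6 + 9·12 + 4·5 + 7·8 + 1·2 = 216 ≡ 8.
  S_1 = Σ v_i α_i r_i = 5·3·6 + 9·10·12 + 4·8·5 + 7·7·8 + 1·9·2 = 1740 ≡ 11.
  α_i^2 mod 13 = [9, 9, 12, 10, 3].
  S_2 = Σ v_i α_i^2 r_i = 5·9·6 + 9·9·12 + 4·12·5 + 7·10·8 + 1·3·2 = 2048 ≡ 7.
  S = (8, 11, 7) ≠ 0, so r is not a codeword (an error is present).
Step 3: locate the error. For a single error e at position i, S_ℓ = v_i·e·α_i^ℓ, so α_err = S_1/S_0.
  S_0^{−1} = 8^{−1} = 5 (mod 13), so α_err = 11·5 = 55 ≡ 3 = α_1. Error position i = 1.
  Consistency check: S_2/S_1 = 7·6 = 42 ≡ 3 = α_err ✓ (single-error assumption holds).
Step 4: error magnitude e = S_0/v_1 = S_0·∏_{j≠1}(α_1 − α_j) = 8·8 = 64 ≡ 12 (mod 13).
Step 5: correct position 1: c_1 = r_1 − e = 6 − 12 ≡ 7 (mod 13). Hence c = [7, 12, 5, 8, 2].
  Check: interpolating c through the α_i gives m(x) = 3 + 10·x (degree < 2) with m(α_i) = c_i for every i, so c is indeed a codeword.


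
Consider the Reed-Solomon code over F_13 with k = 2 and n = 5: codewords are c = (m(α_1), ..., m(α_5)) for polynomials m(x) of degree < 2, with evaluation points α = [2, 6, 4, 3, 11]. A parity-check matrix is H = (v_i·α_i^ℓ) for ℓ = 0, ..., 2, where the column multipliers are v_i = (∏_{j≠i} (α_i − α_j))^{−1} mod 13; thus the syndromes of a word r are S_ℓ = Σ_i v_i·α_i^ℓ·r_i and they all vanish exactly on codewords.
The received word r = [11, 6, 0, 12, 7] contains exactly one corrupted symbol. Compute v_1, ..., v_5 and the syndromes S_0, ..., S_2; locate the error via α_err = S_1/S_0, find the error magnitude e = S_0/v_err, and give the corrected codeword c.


S = (3, 5, 4), error at position 2, error magnitude e = 4, c = [11, 2, 0, 12, 7].

Step 1: column multipliers v_i = (∏_{j≠i}(α_i − α_j))^{−1} mod 13.
  i = 1 (α = 2): (2−6)(2−4)(2−3)(2−11) = (−4)·(−2)·(−1)·(−9) = 72 ≡ 7, so v_1 = 7^{−1} = 2 (mod 13).
  i = 2 (α = 6): (6−2)(6−4)(6−3)(6−11) = 4·2·3·(−5) = −120 ≡ 10, so v_2 = 10^{−1} = 4 (mod 13).
  i = 3 (α = 4): (4−2)(4−6)(4−3)(4−11) = 2·(−2)·1·(−7) = 28 ≡ 2, so v_3 = 2^{−1} = 7 (mod 13).
  i = 4 (α = 3): (3−2)(3−6)(3−4)(3−11) = 1·(−3)·(−1)·(−8) = −24 ≡ 2, so v_4 = 2^{−1} = 7 (mod 13).
  i = 5 (α = 11): (11−2)(11−6)(11−4)(11−3) = 9·5·7·8 = 2520 ≡ 11, so v_5 = 11^{−1} = 6 (mod 13).
  v = [2, 4, 7, 7, 6].
Step 2: syndromes of r = [11, 6, 0, 12, 7] (all sums mod 13).
  S_0 = Σ v_i r_i = 2·11 + 4·6 + 7·0 + 7·12 + 6·7 = 172 ≡ 3.
  S_1 = Σ v_i α_i r_i = 2·2·11 + 4·6·6 + 7·4·0 + 7·3·12 + 6·11·7 = 902 ≡ 5.
  α_i^2 mod 13 = [4, 10, 3, 9, 4].
  S_2 = Σ v_i α_i^2 r_i = 2·4·11 + 4·10·6 + 7·3·0 + 7·9·12 + 6·4·7 = 1252 ≡ 4.
  S = (3, 5, 4) ≠ 0, so r is not a codeword (an error is present).
Step 3: locate the error. For a single error e at position i, S_ℓ = v_i·e·α_i^ℓ, so α_err = S_1/S_0.
  S_0^{−1} = 3^{−1} = 9 (mod 13), so α_err = 5·9 = 45 ≡ 6 = α_2. Error position i = 2.
  Consistency check: S_2/S_1 = 4·8 = 32 ≡ 6 = α_err ✓ (single-error assumption holds).
Step 4: error magnitude e = S_0/v_2 = S_0·∏_{j≠2}(α_2 − α_j) = 3·10 = 30 ≡ 4 (mod 13).
Step 5: correct position 2: c_2 = r_2 − e = 6 − 4 ≡ 2 (mod 13). Hence c = [11, 2, 0, 12, 7].
  Check: interpolating c through the α_i gives m(x) = 9 + 1·x (degree < 2) with m(α_i) = c_i for every i, so c is indeed a codeword.


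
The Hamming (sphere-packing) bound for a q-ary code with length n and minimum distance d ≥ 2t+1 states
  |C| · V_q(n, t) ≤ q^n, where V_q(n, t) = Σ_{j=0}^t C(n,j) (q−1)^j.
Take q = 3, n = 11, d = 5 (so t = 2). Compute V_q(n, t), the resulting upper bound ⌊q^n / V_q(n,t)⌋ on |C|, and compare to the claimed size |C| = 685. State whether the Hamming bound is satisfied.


V_q(n, t) = 243, q^n = 177147, Hamming bound = 729, |C| = 685 ≤ bound (satisfied).

Step 1: Compute V_q(n, t) = Σ_{j=0}^2 C(n, j) (q−1)^j.
  j = 0: C(11,0)·(2)^0 = 1·1 = 1.
  j = 1: C(11,1)·(2)^1 = 11·2 = 22.
  j = 2: C(11,2)·(2)^2 = 55·4 = 220.
  V_q(n, t) = 1 + 22 + 220 = 243.
Step 2: q^n = 3^11 = 177147.
Step 3: Hamming bound ⌊q^n / V_q(n,t)⌋ = ⌊177147/243⌋ = 729.
Step 4: Compare |C| = 685 to 729: satisfied.
The claimed |C| lies below the Hamming bound.


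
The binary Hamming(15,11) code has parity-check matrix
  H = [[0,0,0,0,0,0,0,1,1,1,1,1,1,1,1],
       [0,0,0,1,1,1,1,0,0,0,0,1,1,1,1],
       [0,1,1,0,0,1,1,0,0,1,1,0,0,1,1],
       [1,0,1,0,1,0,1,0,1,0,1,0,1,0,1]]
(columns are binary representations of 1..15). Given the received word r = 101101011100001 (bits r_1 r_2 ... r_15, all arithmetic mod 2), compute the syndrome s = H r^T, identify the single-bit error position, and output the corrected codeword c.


s = (0, 1, 0, 0)^T, error position = 4, corrected codeword c = 101001011100001

Compute s = H r^T mod 2 one row at a time:
  s_1 = 1 + 1 + 1 + 0 + 0 + 0 + 0 + 1 = 4 ≡ 0 (mod 2).
  s_2 = 1 + 0 + 1 + 0 + 0 + 0 + 0 + 1 = 3 ≡ 1 (mod 2).
  s_3 = 0 + 1 + 1 + 0 + 1 + 0 + 0 + 1 = 4 ≡ 0 (mod 2).
  s_4 = 1 + 1 + 0 + 0 + 1 + 0 + 0 + 1 = 4 ≡ 0 (mod 2).
s = (0, 1, 0, 0)^T — this equals column 4 of H (binary 0100), so error is at position 4.
Correct: flip bit 4 of r = 101101011100001 to get c = 101001011100001.
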